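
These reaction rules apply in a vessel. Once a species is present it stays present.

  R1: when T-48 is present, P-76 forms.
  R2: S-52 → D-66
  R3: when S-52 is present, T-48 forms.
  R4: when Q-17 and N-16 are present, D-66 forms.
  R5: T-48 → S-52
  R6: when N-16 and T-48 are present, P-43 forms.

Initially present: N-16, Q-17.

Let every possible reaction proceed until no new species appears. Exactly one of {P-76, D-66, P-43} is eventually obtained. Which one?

D-66

Q-17 and N-16 present → D-66 forms (R4).
P-76 would need T-48 (R1), but T-48 never forms. P-43 would need N-16 and T-48 (R6), but T-48 never forms.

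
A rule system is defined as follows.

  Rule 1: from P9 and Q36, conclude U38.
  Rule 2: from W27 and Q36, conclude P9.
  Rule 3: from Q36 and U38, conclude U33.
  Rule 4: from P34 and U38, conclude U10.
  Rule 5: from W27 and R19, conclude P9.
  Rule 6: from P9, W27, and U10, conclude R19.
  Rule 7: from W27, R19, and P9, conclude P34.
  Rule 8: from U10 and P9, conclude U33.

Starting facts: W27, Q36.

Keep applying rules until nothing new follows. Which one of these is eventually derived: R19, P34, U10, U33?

From W27 and Q36, Rule 2 gives P9.
From P9 and Q36, Rule 1 gives U38.
From Q36 and U38, Rule 3 gives U33.
R19 would need P9, W27, and U10 (Rule 6), but U10 is never established. P34 would need W27, R19, and P9 (Rule 7), but R19 is never established. U10 would need P34 and U38 (Rule 4), but P34 is never established.

U33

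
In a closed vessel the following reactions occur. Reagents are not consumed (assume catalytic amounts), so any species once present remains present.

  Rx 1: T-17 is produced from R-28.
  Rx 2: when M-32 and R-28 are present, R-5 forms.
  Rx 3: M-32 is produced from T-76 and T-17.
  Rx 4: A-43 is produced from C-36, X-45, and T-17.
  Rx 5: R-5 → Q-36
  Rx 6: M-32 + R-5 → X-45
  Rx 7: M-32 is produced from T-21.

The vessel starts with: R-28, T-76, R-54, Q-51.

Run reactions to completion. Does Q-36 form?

R-28 present → T-17 forms (Rx 1).
T-76 and T-17 present → M-32 forms (Rx 3).
M-32 and R-28 present → R-5 forms (Rx 2).
R-5 present → Q-36 forms (Rx 5).

Yes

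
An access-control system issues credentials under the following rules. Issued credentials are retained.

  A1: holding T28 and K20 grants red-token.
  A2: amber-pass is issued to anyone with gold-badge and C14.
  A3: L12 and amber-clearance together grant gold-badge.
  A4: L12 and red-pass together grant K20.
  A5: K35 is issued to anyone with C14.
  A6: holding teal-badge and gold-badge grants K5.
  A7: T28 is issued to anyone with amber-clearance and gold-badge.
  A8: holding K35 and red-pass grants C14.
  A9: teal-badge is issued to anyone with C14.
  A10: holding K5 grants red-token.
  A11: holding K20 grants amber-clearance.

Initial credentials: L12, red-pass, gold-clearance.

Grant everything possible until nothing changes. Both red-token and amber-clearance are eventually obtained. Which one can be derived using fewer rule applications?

amber-clearance: Holding L12 and red-pass grants K20 (A4). Holding K20 grants amber-clearance (A11). [2 rule applications]
red-token: Holding L12 and red-pass grants K20 (A4). Holding K20 grants amber-clearance (A11). Holding L12 and amber-clearance grants gold-badge (A3). Holding amber-clearance and gold-badge grants T28 (A7). Holding T28 and K20 grants red-token (A1). [5 rule applications]
amber-clearance needs fewer.

amber-clearance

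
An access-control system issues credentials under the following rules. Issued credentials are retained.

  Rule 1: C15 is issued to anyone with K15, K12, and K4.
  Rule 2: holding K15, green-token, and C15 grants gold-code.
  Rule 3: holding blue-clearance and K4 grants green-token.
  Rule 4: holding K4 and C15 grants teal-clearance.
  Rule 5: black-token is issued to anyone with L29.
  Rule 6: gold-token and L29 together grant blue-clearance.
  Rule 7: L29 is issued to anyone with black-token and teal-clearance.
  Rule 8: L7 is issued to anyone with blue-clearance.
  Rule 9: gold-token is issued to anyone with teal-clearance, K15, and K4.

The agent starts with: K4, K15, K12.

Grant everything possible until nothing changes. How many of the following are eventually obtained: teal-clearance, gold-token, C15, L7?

3

Holding K15, K12, and K4 grants C15 (Rule 1).
Holding K4 and C15 grants teal-clearance (Rule 4).
Holding teal-clearance, K15, and K4 grants gold-token (Rule 9).
teal-clearance: reached.
gold-token: reached.
C15: reached.
L7 would need blue-clearance (Rule 8), but blue-clearance is never granted.
Reached: teal-clearance, gold-token, and C15 — 3 of the 4.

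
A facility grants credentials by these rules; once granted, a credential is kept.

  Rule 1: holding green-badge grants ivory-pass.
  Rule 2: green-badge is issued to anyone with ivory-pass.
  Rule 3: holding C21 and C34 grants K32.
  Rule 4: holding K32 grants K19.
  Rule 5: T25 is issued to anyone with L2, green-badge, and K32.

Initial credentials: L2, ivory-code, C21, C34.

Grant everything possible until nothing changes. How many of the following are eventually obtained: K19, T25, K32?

2

Holding C21 and C34 grants K32 (Rule 3).
Holding K32 grants K19 (Rule 4).
K19: reached.
T25 would need L2, green-badge, and K32 (Rule 5), but green-badge is never granted.
K32: reached.
Reached: K19 and K32 — 2 of the 3.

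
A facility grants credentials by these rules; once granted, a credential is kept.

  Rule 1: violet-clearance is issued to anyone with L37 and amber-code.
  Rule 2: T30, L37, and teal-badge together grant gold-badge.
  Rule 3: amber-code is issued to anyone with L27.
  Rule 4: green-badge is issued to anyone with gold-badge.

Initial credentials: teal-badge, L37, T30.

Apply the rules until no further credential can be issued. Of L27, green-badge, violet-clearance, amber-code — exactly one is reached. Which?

green-badge

Holding T30, L37, and teal-badge grants gold-badge (Rule 2).
Holding gold-badge grants green-badge (Rule 4).
amber-code would need L27 (Rule 3), but L27 is never granted. No rule produces L27, and it is not given. violet-clearance would need L37 and amber-code (Rule 1), but amber-code is never granted.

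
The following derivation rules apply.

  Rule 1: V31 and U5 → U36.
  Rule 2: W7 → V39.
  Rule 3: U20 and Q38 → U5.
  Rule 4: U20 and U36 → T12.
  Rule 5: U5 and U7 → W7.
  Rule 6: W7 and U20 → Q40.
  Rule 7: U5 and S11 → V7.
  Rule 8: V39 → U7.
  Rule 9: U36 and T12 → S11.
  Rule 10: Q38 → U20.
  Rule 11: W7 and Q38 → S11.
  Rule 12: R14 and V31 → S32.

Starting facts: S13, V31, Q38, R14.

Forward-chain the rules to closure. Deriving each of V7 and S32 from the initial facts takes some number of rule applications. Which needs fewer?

S32

S32: R14 and V31 hold, so S32 follows (Rule 12). [1 rule application]
V7: From Q38, Rule 10 gives U20. U20 and Q38 hold, so U5 follows (Rule 3). From V31 and U5, Rule 1 gives U36. U20 and U36 hold, so T12 follows (Rule 4). From U36 and T12, Rule 9 gives S11. From U5 and S11, Rule 7 gives V7. [6 rule applications]
S32 needs fewer.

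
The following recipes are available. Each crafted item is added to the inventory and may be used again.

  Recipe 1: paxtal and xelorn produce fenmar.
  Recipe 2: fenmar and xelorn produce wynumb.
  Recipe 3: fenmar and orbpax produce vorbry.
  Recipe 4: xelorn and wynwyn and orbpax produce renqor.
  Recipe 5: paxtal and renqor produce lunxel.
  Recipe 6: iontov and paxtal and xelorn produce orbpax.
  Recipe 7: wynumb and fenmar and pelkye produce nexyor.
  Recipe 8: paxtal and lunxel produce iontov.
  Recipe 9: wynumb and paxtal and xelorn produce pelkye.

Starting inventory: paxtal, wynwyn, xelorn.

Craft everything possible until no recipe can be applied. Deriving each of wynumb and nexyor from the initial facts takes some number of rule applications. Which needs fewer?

wynumb: Using Recipe 1, paxtal and xelorn make fenmar. Using Recipe 2, fenmar and xelorn make wynumb. [2 rule applications]
nexyor: Using Recipe 1, paxtal and xelorn make fenmar. Using Recipe 2, fenmar and xelorn make wynumb. wynumb and paxtal and xelorn → pelkye (Recipe 9). Using Recipe 7, wynumb, fenmar, and pelkye make nexyor. [4 rule applications]
wynumb needs fewer.

wynumb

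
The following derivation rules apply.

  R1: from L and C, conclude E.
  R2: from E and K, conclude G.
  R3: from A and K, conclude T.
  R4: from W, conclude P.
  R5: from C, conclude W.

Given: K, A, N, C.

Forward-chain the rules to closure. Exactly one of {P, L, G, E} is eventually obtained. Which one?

From C, R5 gives W.
W holds, so P follows (R4).
G would need E and K (R2), but E is never established. No rule produces L, and it is not given. E would need L and C (R1), but L is never established.

P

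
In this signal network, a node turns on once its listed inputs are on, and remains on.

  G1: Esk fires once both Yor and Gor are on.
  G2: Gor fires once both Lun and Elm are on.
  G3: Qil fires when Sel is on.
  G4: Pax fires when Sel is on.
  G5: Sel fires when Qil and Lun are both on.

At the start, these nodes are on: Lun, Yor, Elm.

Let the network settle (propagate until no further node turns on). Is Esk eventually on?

Yes

Lun and Elm are on, so Gor fires (G2).
G1: Yor and Gor on → Esk on.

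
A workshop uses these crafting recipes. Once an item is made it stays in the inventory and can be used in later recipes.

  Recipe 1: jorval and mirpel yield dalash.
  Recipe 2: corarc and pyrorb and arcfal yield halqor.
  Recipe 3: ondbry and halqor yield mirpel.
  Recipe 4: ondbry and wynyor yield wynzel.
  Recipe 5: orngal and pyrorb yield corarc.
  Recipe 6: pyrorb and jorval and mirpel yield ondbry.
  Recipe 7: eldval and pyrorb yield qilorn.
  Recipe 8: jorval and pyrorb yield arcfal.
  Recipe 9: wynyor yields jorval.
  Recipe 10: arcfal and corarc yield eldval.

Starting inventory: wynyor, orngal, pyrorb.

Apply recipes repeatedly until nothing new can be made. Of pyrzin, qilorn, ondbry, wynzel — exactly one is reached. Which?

qilorn

wynyor → jorval (Recipe 9).
Using Recipe 5, orngal and pyrorb make corarc.
Using Recipe 8, jorval and pyrorb make arcfal.
arcfal and corarc → eldval (Recipe 10).
eldval and pyrorb → qilorn (Recipe 7).
wynzel would need ondbry and wynyor (Recipe 4), but ondbry is never obtained. No rule produces pyrzin, and it is not given. ondbry would need pyrorb, jorval, and mirpel (Recipe 6), but mirpel is never obtained.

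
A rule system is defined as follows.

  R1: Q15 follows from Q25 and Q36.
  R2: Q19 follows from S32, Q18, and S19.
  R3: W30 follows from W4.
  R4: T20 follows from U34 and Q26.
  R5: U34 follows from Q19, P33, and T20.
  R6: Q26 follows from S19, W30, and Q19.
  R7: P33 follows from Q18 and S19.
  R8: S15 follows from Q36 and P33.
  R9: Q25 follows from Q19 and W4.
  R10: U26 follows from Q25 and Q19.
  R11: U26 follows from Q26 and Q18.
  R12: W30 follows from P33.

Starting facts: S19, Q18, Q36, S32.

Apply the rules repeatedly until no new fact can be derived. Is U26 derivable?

Yes

Q18 and S19 hold, so P33 follows (R7).
From S32, Q18, and S19, R2 gives Q19.
From P33, R12 gives W30.
S19, W30, and Q19 hold, so Q26 follows (R6).
From Q26 and Q18, R11 gives U26.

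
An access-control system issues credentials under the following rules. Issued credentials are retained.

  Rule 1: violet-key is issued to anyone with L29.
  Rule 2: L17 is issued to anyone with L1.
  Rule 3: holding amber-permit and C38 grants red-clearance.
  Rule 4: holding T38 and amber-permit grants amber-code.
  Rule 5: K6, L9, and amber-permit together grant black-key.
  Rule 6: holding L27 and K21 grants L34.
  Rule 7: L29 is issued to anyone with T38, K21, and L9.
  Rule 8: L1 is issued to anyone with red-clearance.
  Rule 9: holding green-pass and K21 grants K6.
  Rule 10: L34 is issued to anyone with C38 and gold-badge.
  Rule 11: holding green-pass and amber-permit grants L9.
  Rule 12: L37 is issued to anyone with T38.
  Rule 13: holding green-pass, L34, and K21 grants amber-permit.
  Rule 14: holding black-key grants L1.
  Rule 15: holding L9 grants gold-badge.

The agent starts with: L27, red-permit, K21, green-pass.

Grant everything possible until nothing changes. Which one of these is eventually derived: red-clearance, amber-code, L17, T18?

Holding green-pass and K21 grants K6 (Rule 9).
Holding L27 and K21 grants L34 (Rule 6).
Holding green-pass, L34, and K21 grants amber-permit (Rule 13).
Holding green-pass and amber-permit grants L9 (Rule 11).
Holding K6, L9, and amber-permit grants black-key (Rule 5).
Holding black-key grants L1 (Rule 14).
Holding L1 grants L17 (Rule 2).
red-clearance would need amber-permit and C38 (Rule 3), but C38 is never granted. amber-code would need T38 and amber-permit (Rule 4), but T38 is never granted. No rule produces T18, and it is not given.

L17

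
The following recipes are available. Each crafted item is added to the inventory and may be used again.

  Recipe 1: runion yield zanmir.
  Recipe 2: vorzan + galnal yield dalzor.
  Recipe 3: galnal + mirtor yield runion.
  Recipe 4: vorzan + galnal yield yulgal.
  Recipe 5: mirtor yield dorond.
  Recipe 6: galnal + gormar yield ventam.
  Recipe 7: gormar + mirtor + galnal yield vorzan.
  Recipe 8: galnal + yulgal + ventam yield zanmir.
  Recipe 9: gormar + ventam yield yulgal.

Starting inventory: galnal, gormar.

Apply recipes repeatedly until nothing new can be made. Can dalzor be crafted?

No

dalzor would need vorzan and galnal (Recipe 2), but vorzan is never obtained.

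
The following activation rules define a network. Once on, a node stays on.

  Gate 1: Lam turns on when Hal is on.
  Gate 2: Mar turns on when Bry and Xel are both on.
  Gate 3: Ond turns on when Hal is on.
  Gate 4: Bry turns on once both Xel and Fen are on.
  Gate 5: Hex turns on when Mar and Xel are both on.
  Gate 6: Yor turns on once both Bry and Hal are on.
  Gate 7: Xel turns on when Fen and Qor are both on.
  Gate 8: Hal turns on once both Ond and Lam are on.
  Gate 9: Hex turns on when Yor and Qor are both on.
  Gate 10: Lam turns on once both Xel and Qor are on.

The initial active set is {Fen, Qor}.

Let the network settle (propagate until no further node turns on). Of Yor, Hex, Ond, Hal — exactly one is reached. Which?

Gate 7: Fen and Qor on → Xel on.
Gate 4: Xel and Fen on → Bry on.
Gate 2: Bry and Xel on → Mar on.
Mar and Xel are on, so Hex turns on (Gate 5).
Yor would need Bry and Hal (Gate 6), but Hal never turns on. Ond would need Hal (Gate 3), but Hal never turns on. Hal would need Ond and Lam (Gate 8), but Ond never turns on.

Hex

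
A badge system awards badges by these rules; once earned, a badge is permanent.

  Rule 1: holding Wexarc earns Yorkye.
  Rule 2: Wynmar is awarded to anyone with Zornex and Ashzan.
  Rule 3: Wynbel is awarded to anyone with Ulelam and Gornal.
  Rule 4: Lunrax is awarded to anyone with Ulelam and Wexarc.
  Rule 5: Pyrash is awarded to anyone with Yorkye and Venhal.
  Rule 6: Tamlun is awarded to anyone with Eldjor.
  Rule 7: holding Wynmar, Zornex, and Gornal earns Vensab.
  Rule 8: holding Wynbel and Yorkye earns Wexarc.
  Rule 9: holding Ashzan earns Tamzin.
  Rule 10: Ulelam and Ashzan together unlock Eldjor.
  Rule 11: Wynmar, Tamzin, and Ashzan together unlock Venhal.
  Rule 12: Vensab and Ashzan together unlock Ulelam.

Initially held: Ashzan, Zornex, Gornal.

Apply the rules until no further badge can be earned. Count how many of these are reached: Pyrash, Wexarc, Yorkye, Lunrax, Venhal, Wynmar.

2

With Zornex and Ashzan, Wynmar is earned (Rule 2).
With Ashzan, Tamzin is earned (Rule 9).
With Wynmar, Tamzin, and Ashzan, Venhal is earned (Rule 11).
Pyrash would need Yorkye and Venhal (Rule 5), but Yorkye is never earned.
Wexarc would need Wynbel and Yorkye (Rule 8), but Yorkye is never earned.
Yorkye would need Wexarc (Rule 1), but Wexarc is never earned.
Lunrax would need Ulelam and Wexarc (Rule 4), but Wexarc is never earned.
Venhal: reached.
Wynmar: reached.
Reached: Venhal and Wynmar — 2 of the 6.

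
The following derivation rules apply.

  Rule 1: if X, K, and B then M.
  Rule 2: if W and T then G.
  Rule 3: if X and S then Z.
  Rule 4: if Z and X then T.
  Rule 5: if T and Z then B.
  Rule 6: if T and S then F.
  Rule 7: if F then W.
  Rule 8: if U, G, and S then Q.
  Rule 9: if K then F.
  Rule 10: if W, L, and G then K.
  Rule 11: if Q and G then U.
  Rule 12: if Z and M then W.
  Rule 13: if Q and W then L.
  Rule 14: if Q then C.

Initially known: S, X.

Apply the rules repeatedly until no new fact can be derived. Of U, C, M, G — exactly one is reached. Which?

From X and S, Rule 3 gives Z.
Z and X hold, so T follows (Rule 4).
T and S hold, so F follows (Rule 6).
F holds, so W follows (Rule 7).
W and T hold, so G follows (Rule 2).
M would need X, K, and B (Rule 1), but K is never established. U would need Q and G (Rule 11), but Q is never established. C would need Q (Rule 14), but Q is never established.

G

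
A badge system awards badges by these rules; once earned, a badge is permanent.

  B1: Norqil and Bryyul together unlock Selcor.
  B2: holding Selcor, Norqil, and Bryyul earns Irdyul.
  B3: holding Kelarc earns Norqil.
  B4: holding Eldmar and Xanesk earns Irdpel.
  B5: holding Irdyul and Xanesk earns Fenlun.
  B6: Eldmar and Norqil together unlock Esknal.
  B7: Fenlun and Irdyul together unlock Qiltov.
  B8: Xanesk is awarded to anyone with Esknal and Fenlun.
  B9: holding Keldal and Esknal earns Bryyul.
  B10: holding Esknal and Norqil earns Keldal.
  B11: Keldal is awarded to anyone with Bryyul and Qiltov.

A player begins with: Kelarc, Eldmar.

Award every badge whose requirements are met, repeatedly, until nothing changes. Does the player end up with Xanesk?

Xanesk would need Esknal and Fenlun (B8), but Fenlun is never earned.

No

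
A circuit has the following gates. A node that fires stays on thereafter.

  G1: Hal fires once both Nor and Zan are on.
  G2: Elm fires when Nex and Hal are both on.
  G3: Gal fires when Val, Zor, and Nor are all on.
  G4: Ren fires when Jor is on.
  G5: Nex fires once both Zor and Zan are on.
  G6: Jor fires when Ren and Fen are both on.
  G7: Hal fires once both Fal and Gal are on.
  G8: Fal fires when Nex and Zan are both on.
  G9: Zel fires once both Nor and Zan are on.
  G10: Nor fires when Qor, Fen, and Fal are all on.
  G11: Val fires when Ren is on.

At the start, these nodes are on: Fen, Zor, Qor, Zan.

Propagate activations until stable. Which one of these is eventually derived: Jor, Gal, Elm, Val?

Elm

Zor and Zan are on, so Nex fires (G5).
G8: Nex and Zan on → Fal on.
Qor, Fen, and Fal are on, so Nor fires (G10).
G1: Nor and Zan on → Hal on.
Nex and Hal are on, so Elm fires (G2).
Jor would need Ren and Fen (G6), but Ren never turns on. Val would need Ren (G11), but Ren never turns on. Gal would need Val, Zor, and Nor (G3), but Val never turns on.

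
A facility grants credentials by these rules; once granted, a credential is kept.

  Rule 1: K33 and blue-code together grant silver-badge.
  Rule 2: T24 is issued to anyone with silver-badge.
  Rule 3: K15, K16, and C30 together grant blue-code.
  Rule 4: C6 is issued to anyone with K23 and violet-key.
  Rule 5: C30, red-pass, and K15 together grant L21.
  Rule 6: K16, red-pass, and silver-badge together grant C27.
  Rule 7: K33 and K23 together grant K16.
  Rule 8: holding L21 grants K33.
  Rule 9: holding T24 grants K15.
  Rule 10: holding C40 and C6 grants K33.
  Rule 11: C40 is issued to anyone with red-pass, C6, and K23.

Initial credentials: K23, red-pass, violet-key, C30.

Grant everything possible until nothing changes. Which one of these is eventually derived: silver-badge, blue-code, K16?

K16

Holding K23 and violet-key grants C6 (Rule 4).
Holding red-pass, C6, and K23 grants C40 (Rule 11).
Holding C40 and C6 grants K33 (Rule 10).
Holding K33 and K23 grants K16 (Rule 7).
silver-badge would need K33 and blue-code (Rule 1), but blue-code is never granted. blue-code would need K15, K16, and C30 (Rule 3), but K15 is never granted.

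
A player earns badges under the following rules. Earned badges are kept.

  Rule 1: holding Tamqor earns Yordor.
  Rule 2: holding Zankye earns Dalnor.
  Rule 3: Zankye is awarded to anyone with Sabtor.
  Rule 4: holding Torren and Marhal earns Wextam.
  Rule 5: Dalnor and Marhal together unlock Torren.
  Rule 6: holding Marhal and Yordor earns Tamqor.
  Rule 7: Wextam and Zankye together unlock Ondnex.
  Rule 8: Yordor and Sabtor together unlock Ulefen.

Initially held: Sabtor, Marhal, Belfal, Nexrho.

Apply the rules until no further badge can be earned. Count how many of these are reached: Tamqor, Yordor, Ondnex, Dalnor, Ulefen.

With Sabtor, Zankye is earned (Rule 3).
With Zankye, Dalnor is earned (Rule 2).
With Dalnor and Marhal, Torren is earned (Rule 5).
With Torren and Marhal, Wextam is earned (Rule 4).
With Wextam and Zankye, Ondnex is earned (Rule 7).
Tamqor would need Marhal and Yordor (Rule 6), but Yordor is never earned.
Yordor would need Tamqor (Rule 1), but Tamqor is never earned.
Ondnex: reached.
Dalnor: reached.
Ulefen would need Yordor and Sabtor (Rule 8), but Yordor is never earned.
Reached: Ondnex and Dalnor — 2 of the 5.

2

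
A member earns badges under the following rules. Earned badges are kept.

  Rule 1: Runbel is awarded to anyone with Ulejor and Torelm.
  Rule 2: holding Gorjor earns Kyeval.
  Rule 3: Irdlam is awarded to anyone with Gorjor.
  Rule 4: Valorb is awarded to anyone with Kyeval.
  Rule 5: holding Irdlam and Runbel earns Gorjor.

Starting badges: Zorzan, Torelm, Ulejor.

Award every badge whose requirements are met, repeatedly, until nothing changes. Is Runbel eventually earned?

With Ulejor and Torelm, Runbel is earned (Rule 1).

Yes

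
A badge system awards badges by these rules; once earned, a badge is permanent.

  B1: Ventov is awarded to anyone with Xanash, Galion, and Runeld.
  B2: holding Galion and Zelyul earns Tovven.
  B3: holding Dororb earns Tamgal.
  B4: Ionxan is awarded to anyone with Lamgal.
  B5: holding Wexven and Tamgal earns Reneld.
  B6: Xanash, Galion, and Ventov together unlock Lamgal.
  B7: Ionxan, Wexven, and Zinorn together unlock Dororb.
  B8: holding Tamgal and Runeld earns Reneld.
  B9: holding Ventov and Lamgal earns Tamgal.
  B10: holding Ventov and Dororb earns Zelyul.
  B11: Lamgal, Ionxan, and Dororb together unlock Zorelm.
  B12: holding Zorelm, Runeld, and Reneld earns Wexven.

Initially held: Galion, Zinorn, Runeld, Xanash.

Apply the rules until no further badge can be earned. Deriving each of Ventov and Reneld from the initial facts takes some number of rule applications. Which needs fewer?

Ventov

Ventov: With Xanash, Galion, and Runeld, Ventov is earned (B1). [1 rule application]
Reneld: With Xanash, Galion, and Runeld, Ventov is earned (B1). With Xanash, Galion, and Ventov, Lamgal is earned (B6). With Ventov and Lamgal, Tamgal is earned (B9). With Tamgal and Runeld, Reneld is earned (B8). [4 rule applications]
Ventov needs fewer.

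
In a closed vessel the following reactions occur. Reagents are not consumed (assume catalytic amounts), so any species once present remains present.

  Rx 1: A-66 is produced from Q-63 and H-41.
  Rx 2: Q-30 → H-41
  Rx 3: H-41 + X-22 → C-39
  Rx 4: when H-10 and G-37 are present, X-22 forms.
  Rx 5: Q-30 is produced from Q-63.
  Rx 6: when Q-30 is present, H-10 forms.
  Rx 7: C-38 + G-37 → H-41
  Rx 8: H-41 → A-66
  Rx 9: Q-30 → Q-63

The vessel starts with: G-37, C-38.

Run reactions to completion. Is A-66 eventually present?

Yes

C-38 and G-37 present → H-41 forms (Rx 7).
H-41 present → A-66 forms (Rx 8).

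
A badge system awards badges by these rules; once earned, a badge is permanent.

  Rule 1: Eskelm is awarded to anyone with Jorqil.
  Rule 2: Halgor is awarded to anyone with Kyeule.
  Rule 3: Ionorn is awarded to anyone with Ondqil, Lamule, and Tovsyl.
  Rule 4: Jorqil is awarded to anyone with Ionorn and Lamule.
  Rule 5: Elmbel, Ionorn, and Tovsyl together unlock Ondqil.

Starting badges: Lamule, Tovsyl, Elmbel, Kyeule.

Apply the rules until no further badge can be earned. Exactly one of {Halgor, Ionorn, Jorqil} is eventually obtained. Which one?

With Kyeule, Halgor is earned (Rule 2).
Ionorn would need Ondqil, Lamule, and Tovsyl (Rule 3), but Ondqil is never earned. Jorqil would need Ionorn and Lamule (Rule 4), but Ionorn is never earned.

Halgor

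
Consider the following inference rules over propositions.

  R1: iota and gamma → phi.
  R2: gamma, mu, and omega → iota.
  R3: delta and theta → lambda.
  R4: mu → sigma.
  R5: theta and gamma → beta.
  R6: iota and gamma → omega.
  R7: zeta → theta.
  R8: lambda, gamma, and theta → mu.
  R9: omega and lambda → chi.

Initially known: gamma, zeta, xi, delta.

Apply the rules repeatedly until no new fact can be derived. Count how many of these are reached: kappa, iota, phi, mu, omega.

1

zeta holds, so theta follows (R7).
delta and theta hold, so lambda follows (R3).
lambda, gamma, and theta hold, so mu follows (R8).
No rule produces kappa, and it is not given.
iota would need gamma, mu, and omega (R2), but omega is never established.
phi would need iota and gamma (R1), but iota is never established.
mu: reached.
omega would need iota and gamma (R6), but iota is never established.
Reached: mu — 1 of the 5.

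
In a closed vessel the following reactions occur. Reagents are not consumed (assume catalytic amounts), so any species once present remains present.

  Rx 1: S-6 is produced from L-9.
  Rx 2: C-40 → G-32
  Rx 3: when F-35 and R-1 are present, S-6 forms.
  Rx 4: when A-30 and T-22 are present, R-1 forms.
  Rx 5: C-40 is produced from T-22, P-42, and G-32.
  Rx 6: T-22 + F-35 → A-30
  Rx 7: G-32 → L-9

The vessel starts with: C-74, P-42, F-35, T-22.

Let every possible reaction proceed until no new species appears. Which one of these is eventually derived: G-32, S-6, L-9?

T-22 and F-35 present → A-30 forms (Rx 6).
A-30 and T-22 present → R-1 forms (Rx 4).
F-35 and R-1 present → S-6 forms (Rx 3).
L-9 would need G-32 (Rx 7), but G-32 never forms. G-32 would need C-40 (Rx 2), but C-40 never forms.

S-6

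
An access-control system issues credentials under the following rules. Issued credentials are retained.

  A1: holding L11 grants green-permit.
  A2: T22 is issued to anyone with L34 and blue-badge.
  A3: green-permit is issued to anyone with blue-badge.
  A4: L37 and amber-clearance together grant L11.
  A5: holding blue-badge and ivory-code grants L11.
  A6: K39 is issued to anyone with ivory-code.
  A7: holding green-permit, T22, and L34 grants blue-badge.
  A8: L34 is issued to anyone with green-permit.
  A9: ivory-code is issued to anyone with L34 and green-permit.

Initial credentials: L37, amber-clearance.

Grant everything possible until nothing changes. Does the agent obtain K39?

Holding L37 and amber-clearance grants L11 (A4).
Holding L11 grants green-permit (A1).
Holding green-permit grants L34 (A8).
Holding L34 and green-permit grants ivory-code (A9).
Holding ivory-code grants K39 (A6).

Yes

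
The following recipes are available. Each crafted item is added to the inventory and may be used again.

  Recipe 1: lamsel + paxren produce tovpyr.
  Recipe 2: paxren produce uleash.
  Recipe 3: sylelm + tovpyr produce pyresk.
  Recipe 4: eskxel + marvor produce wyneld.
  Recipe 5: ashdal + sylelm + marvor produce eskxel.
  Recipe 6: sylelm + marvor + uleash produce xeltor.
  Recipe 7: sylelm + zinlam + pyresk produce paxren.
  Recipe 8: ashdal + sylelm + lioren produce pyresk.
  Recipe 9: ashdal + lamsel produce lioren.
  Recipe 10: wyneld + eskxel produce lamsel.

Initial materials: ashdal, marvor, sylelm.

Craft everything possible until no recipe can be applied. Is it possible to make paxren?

No

paxren would need sylelm, zinlam, and pyresk (Recipe 7), but zinlam is never obtained.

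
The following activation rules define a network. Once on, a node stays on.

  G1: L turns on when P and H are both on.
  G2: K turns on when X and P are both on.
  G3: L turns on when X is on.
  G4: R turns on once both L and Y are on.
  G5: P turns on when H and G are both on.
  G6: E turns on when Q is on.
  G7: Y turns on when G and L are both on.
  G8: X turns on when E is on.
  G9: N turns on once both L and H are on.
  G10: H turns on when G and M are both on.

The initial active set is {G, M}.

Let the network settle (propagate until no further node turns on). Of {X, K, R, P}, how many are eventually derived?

2

G10: G and M on → H on.
G5: H and G on → P on.
P and H are on, so L turns on (G1).
G7: G and L on → Y on.
G4: L and Y on → R on.
X would need E (G8), but E never turns on.
K would need X and P (G2), but X never turns on.
R: reached.
P: reached.
Reached: R and P — 2 of the 4.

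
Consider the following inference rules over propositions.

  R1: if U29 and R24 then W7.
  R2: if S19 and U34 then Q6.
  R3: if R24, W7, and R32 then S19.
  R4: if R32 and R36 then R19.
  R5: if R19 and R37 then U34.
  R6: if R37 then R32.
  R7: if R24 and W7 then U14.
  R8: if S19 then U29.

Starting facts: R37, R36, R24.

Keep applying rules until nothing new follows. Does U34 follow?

From R37, R6 gives R32.
R32 and R36 hold, so R19 follows (R4).
R19 and R37 hold, so U34 follows (R5).

Yes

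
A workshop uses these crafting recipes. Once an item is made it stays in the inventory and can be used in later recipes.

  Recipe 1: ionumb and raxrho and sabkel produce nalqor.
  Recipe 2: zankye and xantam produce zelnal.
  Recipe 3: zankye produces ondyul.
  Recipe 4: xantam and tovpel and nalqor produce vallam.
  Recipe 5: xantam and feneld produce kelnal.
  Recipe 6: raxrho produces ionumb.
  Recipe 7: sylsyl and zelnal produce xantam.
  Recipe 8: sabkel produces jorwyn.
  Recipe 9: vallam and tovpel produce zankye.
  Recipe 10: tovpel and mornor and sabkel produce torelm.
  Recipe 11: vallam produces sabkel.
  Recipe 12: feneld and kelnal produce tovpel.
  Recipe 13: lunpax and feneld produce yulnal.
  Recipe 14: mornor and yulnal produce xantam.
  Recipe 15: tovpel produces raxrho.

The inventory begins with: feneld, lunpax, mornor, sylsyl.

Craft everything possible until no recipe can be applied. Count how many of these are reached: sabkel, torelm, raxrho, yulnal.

lunpax and feneld → yulnal (Recipe 13).
Using Recipe 14, mornor and yulnal make xantam.
xantam and feneld → kelnal (Recipe 5).
feneld and kelnal → tovpel (Recipe 12).
Using Recipe 15, tovpel makes raxrho.
sabkel would need vallam (Recipe 11), but vallam is never obtained.
torelm would need tovpel, mornor, and sabkel (Recipe 10), but sabkel is never obtained.
raxrho: reached.
yulnal: reached.
Reached: raxrho and yulnal — 2 of the 4.

2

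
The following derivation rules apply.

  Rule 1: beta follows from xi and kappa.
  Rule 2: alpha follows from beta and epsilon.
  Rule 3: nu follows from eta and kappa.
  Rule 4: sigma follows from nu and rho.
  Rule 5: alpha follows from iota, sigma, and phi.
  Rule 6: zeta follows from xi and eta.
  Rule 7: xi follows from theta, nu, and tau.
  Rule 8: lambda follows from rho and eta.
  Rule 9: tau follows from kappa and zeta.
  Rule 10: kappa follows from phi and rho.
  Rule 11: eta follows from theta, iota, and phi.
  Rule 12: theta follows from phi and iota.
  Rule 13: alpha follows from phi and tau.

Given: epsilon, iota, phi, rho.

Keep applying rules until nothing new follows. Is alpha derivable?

Yes

From phi and rho, Rule 10 gives kappa.
From phi and iota, Rule 12 gives theta.
theta, iota, and phi hold, so eta follows (Rule 11).
eta and kappa hold, so nu follows (Rule 3).
From nu and rho, Rule 4 gives sigma.
From iota, sigma, and phi, Rule 5 gives alpha.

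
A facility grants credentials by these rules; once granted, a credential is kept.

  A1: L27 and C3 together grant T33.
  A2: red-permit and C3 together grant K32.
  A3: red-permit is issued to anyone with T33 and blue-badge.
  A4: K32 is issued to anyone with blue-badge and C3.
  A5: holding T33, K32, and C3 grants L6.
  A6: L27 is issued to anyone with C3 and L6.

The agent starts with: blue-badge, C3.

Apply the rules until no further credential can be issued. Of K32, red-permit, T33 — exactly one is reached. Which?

K32

Holding blue-badge and C3 grants K32 (A4).
T33 would need L27 and C3 (A1), but L27 is never granted. red-permit would need T33 and blue-badge (A3), but T33 is never granted.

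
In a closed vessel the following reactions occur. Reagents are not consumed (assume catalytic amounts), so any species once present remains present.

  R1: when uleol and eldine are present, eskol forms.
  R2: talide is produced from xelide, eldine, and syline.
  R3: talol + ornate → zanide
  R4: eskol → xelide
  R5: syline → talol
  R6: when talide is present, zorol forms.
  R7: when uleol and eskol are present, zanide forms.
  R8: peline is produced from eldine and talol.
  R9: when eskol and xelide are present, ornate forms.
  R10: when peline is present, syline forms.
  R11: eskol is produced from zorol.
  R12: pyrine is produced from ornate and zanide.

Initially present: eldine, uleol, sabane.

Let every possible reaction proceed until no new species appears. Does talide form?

No

talide would need xelide, eldine, and syline (R2), but syline never forms.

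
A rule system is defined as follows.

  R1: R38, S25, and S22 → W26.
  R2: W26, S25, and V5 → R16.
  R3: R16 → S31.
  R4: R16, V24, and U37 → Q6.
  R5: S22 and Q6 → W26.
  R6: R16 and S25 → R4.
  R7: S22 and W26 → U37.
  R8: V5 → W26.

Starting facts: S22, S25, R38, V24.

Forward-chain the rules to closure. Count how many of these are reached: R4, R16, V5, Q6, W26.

1

R38, S25, and S22 hold, so W26 follows (R1).
R4 would need R16 and S25 (R6), but R16 is never established.
R16 would need W26, S25, and V5 (R2), but V5 is never established.
No rule produces V5, and it is not given.
Q6 would need R16, V24, and U37 (R4), but R16 is never established.
W26: reached.
Reached: W26 — 1 of the 5.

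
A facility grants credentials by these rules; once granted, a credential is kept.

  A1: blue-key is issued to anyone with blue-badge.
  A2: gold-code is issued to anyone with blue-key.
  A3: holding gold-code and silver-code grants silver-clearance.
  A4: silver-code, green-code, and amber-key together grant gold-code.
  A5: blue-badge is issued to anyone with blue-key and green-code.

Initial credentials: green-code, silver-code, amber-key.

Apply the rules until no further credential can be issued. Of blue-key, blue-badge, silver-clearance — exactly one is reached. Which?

Holding silver-code, green-code, and amber-key grants gold-code (A4).
Holding gold-code and silver-code grants silver-clearance (A3).
blue-key would need blue-badge (A1), but blue-badge is never granted. blue-badge would need blue-key and green-code (A5), but blue-key is never granted.

silver-clearance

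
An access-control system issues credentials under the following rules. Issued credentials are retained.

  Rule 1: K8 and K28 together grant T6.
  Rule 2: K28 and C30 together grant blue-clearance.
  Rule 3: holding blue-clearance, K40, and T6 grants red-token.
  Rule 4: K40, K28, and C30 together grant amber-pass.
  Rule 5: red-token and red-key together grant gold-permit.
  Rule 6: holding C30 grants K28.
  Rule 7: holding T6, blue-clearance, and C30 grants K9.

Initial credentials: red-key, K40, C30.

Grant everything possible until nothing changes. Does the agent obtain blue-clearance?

Yes

Holding C30 grants K28 (Rule 6).
Holding K28 and C30 grants blue-clearance (Rule 2).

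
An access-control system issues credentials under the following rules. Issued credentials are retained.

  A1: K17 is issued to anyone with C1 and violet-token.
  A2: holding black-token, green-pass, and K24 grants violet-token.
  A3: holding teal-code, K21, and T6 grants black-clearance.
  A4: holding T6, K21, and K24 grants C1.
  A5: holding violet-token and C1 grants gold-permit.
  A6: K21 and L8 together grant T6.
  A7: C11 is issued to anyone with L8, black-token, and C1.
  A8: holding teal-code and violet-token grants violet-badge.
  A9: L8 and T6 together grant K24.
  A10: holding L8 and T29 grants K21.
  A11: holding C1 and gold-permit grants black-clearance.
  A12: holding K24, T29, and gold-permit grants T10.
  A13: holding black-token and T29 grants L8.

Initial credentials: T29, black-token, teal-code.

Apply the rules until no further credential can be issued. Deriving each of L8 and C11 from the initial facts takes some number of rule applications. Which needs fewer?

L8: Holding black-token and T29 grants L8 (A13). [1 rule application]
C11: Holding black-token and T29 grants L8 (A13). Holding L8 and T29 grants K21 (A10). Holding K21 and L8 grants T6 (A6). Holding L8 and T6 grants K24 (A9). Holding T6, K21, and K24 grants C1 (A4). Holding L8, black-token, and C1 grants C11 (A7). [6 rule applications]
L8 needs fewer.

L8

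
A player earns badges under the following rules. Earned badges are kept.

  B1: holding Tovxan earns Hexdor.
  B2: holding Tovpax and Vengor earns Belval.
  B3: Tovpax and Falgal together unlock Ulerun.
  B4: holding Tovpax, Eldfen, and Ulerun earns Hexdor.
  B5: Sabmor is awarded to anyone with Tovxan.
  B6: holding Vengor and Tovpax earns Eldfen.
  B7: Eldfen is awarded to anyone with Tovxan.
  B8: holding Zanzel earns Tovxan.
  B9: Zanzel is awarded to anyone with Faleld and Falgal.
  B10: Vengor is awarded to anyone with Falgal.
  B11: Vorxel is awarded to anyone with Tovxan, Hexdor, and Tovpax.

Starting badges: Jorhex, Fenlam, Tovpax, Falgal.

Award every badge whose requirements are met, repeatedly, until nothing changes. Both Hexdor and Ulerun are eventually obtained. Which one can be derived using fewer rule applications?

Ulerun: With Tovpax and Falgal, Ulerun is earned (B3). [1 rule application]
Hexdor: With Falgal, Vengor is earned (B10). With Tovpax and Falgal, Ulerun is earned (B3). With Vengor and Tovpax, Eldfen is earned (B6). With Tovpax, Eldfen, and Ulerun, Hexdor is earned (B4). [4 rule applications]
Ulerun needs fewer.

Ulerun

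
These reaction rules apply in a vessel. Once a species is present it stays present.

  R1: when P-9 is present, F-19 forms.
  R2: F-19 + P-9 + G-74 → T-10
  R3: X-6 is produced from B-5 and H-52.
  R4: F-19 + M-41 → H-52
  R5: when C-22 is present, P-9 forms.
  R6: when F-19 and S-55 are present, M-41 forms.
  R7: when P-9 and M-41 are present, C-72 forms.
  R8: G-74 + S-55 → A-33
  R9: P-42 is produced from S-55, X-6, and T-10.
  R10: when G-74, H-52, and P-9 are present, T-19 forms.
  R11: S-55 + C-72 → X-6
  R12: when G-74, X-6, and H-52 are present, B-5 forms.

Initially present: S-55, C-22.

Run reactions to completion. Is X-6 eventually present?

C-22 present → P-9 forms (R5).
P-9 present → F-19 forms (R1).
F-19 and S-55 present → M-41 forms (R6).
P-9 and M-41 present → C-72 forms (R7).
S-55 and C-72 present → X-6 forms (R11).

Yes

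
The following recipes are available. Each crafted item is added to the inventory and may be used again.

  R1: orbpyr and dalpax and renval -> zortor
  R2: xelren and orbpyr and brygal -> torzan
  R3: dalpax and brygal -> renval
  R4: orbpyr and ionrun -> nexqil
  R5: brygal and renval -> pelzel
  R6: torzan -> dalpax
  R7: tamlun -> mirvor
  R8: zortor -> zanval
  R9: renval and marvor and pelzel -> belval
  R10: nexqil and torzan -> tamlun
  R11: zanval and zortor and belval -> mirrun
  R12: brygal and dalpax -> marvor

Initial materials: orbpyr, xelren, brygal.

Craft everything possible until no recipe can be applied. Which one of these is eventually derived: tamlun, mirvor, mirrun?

mirrun

xelren and orbpyr and brygal -> torzan (R2).
torzan -> dalpax (R6).
Using R3, dalpax and brygal make renval.
Using R12, brygal and dalpax make marvor.
brygal and renval -> pelzel (R5).
orbpyr and dalpax and renval -> zortor (R1).
renval and marvor and pelzel -> belval (R9).
Using R8, zortor makes zanval.
zanval and zortor and belval -> mirrun (R11).
tamlun would need nexqil and torzan (R10), but nexqil is never obtained. mirvor would need tamlun (R7), but tamlun is never obtained.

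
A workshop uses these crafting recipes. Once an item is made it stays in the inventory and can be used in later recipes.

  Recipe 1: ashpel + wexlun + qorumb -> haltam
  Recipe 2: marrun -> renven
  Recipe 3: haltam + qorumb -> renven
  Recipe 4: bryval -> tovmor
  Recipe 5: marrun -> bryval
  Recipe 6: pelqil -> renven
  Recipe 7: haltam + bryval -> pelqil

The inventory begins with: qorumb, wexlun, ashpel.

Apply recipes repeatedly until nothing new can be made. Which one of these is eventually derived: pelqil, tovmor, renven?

renven

Using Recipe 1, ashpel, wexlun, and qorumb make haltam.
Using Recipe 3, haltam and qorumb make renven.
pelqil would need haltam and bryval (Recipe 7), but bryval is never obtained. tovmor would need bryval (Recipe 4), but bryval is never obtained.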